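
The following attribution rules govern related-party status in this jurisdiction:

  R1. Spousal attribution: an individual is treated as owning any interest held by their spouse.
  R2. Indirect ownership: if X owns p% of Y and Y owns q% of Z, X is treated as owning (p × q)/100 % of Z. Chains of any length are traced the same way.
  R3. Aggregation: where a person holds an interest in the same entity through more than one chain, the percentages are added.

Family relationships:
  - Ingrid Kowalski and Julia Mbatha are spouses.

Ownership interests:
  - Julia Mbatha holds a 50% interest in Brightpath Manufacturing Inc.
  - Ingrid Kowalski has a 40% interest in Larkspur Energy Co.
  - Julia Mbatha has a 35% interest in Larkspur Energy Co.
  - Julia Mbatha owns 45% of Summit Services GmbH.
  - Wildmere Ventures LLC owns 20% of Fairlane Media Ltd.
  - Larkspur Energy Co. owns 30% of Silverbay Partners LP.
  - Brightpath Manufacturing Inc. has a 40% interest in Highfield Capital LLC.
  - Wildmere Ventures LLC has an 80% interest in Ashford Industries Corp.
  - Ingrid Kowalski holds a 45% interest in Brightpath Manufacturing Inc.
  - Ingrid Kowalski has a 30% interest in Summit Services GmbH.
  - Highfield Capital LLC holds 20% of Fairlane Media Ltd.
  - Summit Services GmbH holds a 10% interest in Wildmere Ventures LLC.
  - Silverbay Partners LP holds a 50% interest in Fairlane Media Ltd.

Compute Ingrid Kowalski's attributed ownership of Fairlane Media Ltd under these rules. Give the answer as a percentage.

By spousal attribution (R1), Ingrid Kowalski is treated as also owning Julia Mbatha's interest in Summit Services GmbH, giving 30% + 45% = 75%.
By spousal attribution (R1), Ingrid Kowalski is treated as also owning Julia Mbatha's interest in Brightpath Manufacturing Inc, giving 45% + 50% = 95%.
By spousal attribution (R1), Ingrid Kowalski is treated as also owning Julia Mbatha's interest in Larkspur Energy Co, giving 40% + 35% = 75%.
Chain via Summit Services GmbH → Wildmere Ventures LLC (R2): 75% × 10% × 20% = 1.5% of Fairlane Media Ltd.
Chain via Brightpath Manufacturing Inc. → Highfield Capital LLC (R2): 95% × 40% × 20% = 7.6% of Fairlane Media Ltd.
Chain via Larkspur Energy Co. → Silverbay Partners LP (R2): 75% × 30% × 50% = 11.25% of Fairlane Media Ltd.
Aggregating (R3): 1.5% + 7.6% + 11.25% = 20.35%.

20.35%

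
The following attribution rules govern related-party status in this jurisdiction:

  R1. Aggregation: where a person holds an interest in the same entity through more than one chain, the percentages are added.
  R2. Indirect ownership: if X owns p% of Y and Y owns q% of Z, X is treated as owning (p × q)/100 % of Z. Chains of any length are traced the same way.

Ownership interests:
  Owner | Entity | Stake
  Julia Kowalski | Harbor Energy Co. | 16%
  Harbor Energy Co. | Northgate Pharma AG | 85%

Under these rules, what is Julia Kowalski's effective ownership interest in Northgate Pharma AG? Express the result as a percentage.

13.6%

Chain via Harbor Energy Co. (R2): 16% × 85% = 13.6% of Northgate Pharma AG.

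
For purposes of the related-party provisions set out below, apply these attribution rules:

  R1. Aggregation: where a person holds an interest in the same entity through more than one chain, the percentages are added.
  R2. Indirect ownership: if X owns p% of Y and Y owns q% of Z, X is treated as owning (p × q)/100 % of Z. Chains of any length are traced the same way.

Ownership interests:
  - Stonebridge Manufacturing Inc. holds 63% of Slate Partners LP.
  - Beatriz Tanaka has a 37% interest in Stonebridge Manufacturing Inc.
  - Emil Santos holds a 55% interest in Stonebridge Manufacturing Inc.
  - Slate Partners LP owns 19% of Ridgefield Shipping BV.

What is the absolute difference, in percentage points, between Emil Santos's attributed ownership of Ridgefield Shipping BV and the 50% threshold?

Chain via Stonebridge Manufacturing Inc. → Slate Partners LP (R2): 55% × 63% × 19% = 6.5835% of Ridgefield Shipping BV.
6.5835% falls short of the 50% threshold by 43.4165 percentage points.

43.4165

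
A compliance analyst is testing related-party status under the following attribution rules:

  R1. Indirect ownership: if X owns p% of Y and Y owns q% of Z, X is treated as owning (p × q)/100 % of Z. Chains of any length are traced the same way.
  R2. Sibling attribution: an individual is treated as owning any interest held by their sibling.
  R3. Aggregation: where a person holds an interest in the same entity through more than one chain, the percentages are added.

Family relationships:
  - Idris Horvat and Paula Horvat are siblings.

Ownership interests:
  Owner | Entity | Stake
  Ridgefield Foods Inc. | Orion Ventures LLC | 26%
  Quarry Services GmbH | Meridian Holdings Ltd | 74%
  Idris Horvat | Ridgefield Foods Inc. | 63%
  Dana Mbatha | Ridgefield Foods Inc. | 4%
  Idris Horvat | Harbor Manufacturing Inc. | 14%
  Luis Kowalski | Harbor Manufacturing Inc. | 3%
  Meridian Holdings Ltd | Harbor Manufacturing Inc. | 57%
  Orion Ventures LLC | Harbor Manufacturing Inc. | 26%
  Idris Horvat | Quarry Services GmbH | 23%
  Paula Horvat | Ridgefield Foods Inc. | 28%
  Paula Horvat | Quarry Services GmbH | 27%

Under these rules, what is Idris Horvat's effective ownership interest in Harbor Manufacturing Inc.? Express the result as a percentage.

By sibling attribution (R2), Idris Horvat is treated as also owning Paula Horvat's interest in Quarry Services GmbH, giving 23% + 27% = 50%.
By sibling attribution (R2), Idris Horvat is treated as also owning Paula Horvat's interest in Ridgefield Foods Inc, giving 63% + 28% = 91%.
Chain via Quarry Services GmbH → Meridian Holdings Ltd (R1): 50% × 74% × 57% = 21.09% of Harbor Manufacturing Inc.
Chain via Ridgefield Foods Inc. → Orion Ventures LLC (R1): 91% × 26% × 26% = 6.1516% of Harbor Manufacturing Inc.
Direct interest in Harbor Manufacturing Inc: 14%.
Aggregating (R3): 21.09% + 6.1516% + 14% = 41.2416%.

41.2416%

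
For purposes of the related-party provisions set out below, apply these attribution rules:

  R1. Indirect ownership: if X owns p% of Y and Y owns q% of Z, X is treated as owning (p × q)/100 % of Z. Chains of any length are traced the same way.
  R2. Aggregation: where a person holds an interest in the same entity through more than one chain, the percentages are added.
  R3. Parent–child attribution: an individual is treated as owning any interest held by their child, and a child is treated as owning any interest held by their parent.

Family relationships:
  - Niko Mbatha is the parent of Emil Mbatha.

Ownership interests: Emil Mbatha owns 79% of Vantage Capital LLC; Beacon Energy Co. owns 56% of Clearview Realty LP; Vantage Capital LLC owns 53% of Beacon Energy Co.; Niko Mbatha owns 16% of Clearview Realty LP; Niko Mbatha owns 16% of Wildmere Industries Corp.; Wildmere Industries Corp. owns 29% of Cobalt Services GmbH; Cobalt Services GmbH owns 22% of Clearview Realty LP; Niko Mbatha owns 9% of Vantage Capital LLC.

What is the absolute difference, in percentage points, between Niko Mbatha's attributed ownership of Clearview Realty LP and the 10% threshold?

By parent–child attribution (R3), Niko Mbatha is treated as also owning Emil Mbatha's interest in Vantage Capital LLC, giving 9% + 79% = 88%.
Chain via Vantage Capital LLC → Beacon Energy Co. (R1): 88% × 53% × 56% = 26.1184% of Clearview Realty LP.
Chain via Wildmere Industries Corp. → Cobalt Services GmbH (R1): 16% × 29% × 22% = 1.0208% of Clearview Realty LP.
Direct interest in Clearview Realty LP: 16%.
Aggregating (R2): 26.1184% + 1.0208% + 16% = 43.1392%.
43.1392% exceeds the 10% threshold by 33.1392 percentage points.

33.1392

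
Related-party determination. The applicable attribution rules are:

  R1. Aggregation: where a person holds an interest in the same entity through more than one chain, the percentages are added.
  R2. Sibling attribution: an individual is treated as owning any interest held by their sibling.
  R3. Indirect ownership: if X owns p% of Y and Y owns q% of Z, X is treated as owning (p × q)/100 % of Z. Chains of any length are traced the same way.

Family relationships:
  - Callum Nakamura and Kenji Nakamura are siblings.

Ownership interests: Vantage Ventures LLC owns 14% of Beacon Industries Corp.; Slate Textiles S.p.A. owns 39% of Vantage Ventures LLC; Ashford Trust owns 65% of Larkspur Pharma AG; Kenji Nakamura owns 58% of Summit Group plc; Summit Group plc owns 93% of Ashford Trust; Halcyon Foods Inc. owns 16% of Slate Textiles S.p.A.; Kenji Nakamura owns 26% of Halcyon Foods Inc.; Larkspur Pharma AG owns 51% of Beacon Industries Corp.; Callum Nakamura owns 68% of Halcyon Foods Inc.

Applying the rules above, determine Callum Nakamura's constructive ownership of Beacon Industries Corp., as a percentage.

By sibling attribution (R2), Callum Nakamura is treated as also owning Kenji Nakamura's interest in Halcyon Foods Inc, giving 68% + 26% = 94%.
By sibling attribution (R2), Callum Nakamura is treated as owning Kenji Nakamura's 58% interest in Summit Group plc.
Chain via Halcyon Foods Inc. → Slate Textiles S.p.A. → Vantage Ventures LLC (R3): 94% × 16% × 39% × 14% = 0.821184% of Beacon Industries Corp.
Chain via Summit Group plc → Ashford Trust → Larkspur Pharma AG (R3): 58% × 93% × 65% × 51% = 17.88111% of Beacon Industries Corp.
Aggregating (R1): 0.821184% + 17.88111% = 18.702294%.

18.702294%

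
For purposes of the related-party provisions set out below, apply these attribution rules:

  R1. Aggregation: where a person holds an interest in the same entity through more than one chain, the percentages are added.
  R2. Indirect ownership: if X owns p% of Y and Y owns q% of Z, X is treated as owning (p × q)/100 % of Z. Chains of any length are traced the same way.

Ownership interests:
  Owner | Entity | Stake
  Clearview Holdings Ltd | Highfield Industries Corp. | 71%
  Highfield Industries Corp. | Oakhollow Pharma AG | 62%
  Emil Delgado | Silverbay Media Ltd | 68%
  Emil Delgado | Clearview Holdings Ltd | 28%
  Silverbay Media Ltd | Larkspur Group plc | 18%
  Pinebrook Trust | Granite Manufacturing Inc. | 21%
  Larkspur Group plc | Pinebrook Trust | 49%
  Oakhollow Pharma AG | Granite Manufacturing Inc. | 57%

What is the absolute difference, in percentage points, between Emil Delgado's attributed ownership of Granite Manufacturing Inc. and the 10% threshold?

1.714912

Chain via Silverbay Media Ltd → Larkspur Group plc → Pinebrook Trust (R2): 68% × 18% × 49% × 21% = 1.259496% of Granite Manufacturing Inc.
Chain via Clearview Holdings Ltd → Highfield Industries Corp. → Oakhollow Pharma AG (R2): 28% × 71% × 62% × 57% = 7.025592% of Granite Manufacturing Inc.
Aggregating (R1): 1.259496% + 7.025592% = 8.285088%.
8.285088% falls short of the 10% threshold by 1.714912 percentage points.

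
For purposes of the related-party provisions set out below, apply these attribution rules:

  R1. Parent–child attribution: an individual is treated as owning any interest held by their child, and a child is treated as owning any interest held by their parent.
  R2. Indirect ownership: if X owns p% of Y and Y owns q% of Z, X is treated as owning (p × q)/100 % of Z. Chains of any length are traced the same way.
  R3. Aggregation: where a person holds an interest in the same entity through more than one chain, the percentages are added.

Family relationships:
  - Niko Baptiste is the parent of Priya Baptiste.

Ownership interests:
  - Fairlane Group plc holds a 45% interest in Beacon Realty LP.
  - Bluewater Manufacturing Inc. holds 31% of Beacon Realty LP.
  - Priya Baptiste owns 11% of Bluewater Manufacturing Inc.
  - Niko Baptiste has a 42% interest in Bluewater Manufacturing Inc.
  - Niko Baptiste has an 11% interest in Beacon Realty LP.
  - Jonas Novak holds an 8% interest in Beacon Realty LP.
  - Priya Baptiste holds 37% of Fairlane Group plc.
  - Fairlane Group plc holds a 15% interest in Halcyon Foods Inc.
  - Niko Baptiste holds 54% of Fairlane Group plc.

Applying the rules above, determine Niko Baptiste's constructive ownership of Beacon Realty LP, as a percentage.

By parent–child attribution (R1), Niko Baptiste is treated as also owning Priya Baptiste's interest in Fairlane Group plc, giving 54% + 37% = 91%.
By parent–child attribution (R1), Niko Baptiste is treated as also owning Priya Baptiste's interest in Bluewater Manufacturing Inc, giving 42% + 11% = 53%.
Chain via Fairlane Group plc (R2): 91% × 45% = 40.95% of Beacon Realty LP.
Chain via Bluewater Manufacturing Inc. (R2): 53% × 31% = 16.43% of Beacon Realty LP.
Direct interest in Beacon Realty LP: 11%.
Aggregating (R3): 40.95% + 16.43% + 11% = 68.38%.

68.38%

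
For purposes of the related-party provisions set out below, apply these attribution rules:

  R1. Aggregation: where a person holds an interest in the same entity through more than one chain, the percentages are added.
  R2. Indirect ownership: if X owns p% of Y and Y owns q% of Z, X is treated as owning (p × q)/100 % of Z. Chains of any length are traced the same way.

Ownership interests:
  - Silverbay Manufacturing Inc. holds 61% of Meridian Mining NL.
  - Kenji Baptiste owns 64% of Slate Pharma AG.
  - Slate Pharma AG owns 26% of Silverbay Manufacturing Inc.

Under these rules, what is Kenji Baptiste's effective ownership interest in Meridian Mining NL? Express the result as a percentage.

10.1504%

Chain via Slate Pharma AG → Silverbay Manufacturing Inc. (R2): 64% × 26% × 61% = 10.1504% of Meridian Mining NL.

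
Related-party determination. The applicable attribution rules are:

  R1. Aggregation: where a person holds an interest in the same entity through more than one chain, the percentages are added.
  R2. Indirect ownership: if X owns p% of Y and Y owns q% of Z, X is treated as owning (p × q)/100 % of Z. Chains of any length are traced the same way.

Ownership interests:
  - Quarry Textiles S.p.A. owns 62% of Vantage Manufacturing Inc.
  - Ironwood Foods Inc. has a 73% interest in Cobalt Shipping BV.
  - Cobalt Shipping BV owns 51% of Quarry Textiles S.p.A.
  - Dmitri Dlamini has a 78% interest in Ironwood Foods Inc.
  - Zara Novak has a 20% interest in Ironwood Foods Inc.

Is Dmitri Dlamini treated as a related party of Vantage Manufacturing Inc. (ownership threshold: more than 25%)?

Chain via Ironwood Foods Inc. → Cobalt Shipping BV → Quarry Textiles S.p.A. (R2): 78% × 73% × 51% × 62% = 18.004428% of Vantage Manufacturing Inc.
18.004428% does not exceed the 25% threshold, so Dmitri is not a related party to Vantage Manufacturing Inc.

No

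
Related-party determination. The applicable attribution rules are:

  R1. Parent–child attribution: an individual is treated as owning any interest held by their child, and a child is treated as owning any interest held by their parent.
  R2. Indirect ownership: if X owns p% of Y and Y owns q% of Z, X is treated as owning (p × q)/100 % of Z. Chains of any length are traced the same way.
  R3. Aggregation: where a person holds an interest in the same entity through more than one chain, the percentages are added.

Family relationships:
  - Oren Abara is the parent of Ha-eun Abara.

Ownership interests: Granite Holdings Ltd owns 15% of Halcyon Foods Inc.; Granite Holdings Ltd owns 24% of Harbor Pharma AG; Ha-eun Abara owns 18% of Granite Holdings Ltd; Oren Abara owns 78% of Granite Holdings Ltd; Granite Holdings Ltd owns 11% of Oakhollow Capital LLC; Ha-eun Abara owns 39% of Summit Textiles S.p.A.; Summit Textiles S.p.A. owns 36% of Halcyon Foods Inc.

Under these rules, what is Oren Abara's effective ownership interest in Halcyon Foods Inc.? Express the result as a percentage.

By parent–child attribution (R1), Oren Abara is treated as also owning Ha-eun Abara's interest in Granite Holdings Ltd, giving 78% + 18% = 96%.
By parent–child attribution (R1), Oren Abara is treated as owning Ha-eun Abara's 39% interest in Summit Textiles S.p.A.
Chain via Granite Holdings Ltd (R2): 96% × 15% = 14.4% of Halcyon Foods Inc.
Chain via Summit Textiles S.p.A. (R2): 39% × 36% = 14.04% of Halcyon Foods Inc.
Aggregating (R3): 14.4% + 14.04% = 28.44%.

28.44%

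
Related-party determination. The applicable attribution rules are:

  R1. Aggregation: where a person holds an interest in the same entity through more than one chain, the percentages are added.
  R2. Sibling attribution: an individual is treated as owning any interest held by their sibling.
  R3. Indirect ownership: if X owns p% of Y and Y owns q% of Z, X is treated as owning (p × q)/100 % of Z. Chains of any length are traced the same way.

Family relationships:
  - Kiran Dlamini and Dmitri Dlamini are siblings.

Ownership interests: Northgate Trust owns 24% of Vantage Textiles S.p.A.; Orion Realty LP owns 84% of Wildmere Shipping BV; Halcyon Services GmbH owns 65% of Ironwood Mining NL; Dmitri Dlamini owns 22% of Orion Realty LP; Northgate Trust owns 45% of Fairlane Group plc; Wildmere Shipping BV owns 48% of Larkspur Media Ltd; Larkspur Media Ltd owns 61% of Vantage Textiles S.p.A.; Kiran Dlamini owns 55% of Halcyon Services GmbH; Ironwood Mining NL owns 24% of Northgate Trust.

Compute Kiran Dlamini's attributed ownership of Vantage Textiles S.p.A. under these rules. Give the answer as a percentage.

7.470144%

By sibling attribution (R2), Kiran Dlamini is treated as owning Dmitri Dlamini's 22% interest in Orion Realty LP.
Chain via Halcyon Services GmbH → Ironwood Mining NL → Northgate Trust (R3): 55% × 65% × 24% × 24% = 2.0592% of Vantage Textiles S.p.A.
Chain via Orion Realty LP → Wildmere Shipping BV → Larkspur Media Ltd (R3): 22% × 84% × 48% × 61% = 5.410944% of Vantage Textiles S.p.A.
Aggregating (R1): 2.0592% + 5.410944% = 7.470144%.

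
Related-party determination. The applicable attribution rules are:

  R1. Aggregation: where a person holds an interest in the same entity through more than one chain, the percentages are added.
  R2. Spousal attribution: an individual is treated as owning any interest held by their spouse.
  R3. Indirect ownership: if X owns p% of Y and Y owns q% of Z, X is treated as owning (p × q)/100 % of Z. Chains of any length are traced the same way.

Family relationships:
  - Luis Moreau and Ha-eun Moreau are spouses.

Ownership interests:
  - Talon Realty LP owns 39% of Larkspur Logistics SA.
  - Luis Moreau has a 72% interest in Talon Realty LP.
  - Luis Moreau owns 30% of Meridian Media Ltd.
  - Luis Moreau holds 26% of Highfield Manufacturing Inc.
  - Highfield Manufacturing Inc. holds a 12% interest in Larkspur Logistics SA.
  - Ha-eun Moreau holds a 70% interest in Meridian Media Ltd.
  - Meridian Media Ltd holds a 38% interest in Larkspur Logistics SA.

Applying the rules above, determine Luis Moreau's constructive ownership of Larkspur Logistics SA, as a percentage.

By spousal attribution (R2), Luis Moreau is treated as also owning Ha-eun Moreau's interest in Meridian Media Ltd, giving 30% + 70% = 100%.
Chain via Highfield Manufacturing Inc. (R3): 26% × 12% = 3.12% of Larkspur Logistics SA.
Chain via Meridian Media Ltd (R3): 100% × 38% = 38% of Larkspur Logistics SA.
Chain via Talon Realty LP (R3): 72% × 39% = 28.08% of Larkspur Logistics SA.
Aggregating (R1): 3.12% + 38% + 28.08% = 69.2%.

69.2%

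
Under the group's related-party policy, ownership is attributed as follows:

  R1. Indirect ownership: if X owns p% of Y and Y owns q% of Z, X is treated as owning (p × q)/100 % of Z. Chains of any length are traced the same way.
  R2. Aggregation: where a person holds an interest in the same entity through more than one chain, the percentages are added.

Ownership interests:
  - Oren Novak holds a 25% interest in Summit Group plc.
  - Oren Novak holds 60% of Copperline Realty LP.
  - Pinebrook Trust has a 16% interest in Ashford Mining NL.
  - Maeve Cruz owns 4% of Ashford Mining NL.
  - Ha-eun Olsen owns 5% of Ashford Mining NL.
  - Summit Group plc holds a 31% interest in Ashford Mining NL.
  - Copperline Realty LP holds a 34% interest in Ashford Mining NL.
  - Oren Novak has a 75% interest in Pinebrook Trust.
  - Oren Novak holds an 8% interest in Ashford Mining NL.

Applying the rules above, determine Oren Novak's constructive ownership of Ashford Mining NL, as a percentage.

48.15%

Chain via Copperline Realty LP (R1): 60% × 34% = 20.4% of Ashford Mining NL.
Chain via Pinebrook Trust (R1): 75% × 16% = 12% of Ashford Mining NL.
Chain via Summit Group plc (R1): 25% × 31% = 7.75% of Ashford Mining NL.
Direct interest in Ashford Mining NL: 8%.
Aggregating (R2): 20.4% + 12% + 7.75% + 8% = 48.15%.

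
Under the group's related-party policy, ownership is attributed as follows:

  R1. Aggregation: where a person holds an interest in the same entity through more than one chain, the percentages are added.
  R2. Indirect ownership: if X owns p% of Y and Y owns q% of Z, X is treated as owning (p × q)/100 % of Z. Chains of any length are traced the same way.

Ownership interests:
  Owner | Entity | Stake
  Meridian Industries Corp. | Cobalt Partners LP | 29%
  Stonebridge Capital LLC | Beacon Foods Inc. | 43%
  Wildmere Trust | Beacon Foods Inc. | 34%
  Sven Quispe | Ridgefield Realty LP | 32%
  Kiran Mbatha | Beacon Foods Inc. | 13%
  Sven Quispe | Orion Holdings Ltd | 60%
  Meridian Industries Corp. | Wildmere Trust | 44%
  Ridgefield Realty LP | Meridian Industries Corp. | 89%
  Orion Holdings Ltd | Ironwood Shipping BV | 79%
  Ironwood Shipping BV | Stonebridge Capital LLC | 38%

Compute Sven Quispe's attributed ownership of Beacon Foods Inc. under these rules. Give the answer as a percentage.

Chain via Orion Holdings Ltd → Ironwood Shipping BV → Stonebridge Capital LLC (R2): 60% × 79% × 38% × 43% = 7.74516% of Beacon Foods Inc.
Chain via Ridgefield Realty LP → Meridian Industries Corp. → Wildmere Trust (R2): 32% × 89% × 44% × 34% = 4.260608% of Beacon Foods Inc.
Aggregating (R1): 7.74516% + 4.260608% = 12.005768%.

12.005768%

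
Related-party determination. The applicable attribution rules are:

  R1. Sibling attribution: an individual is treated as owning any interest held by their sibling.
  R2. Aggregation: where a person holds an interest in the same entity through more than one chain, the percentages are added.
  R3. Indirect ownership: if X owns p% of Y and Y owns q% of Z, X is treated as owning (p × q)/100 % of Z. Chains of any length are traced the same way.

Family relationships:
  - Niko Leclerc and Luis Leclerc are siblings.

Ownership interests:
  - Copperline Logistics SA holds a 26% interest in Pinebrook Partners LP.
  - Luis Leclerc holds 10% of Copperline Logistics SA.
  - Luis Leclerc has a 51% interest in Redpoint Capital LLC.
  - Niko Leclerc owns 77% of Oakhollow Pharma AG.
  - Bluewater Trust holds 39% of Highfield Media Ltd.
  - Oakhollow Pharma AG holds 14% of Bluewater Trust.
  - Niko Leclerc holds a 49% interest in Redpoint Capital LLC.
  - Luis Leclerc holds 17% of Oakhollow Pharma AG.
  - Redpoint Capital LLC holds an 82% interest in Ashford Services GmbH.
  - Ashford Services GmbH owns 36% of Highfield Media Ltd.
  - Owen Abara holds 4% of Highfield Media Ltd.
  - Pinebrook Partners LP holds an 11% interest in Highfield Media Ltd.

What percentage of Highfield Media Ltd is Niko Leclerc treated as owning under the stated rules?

By sibling attribution (R1), Niko Leclerc is treated as also owning Luis Leclerc's interest in Oakhollow Pharma AG, giving 77% + 17% = 94%.
By sibling attribution (R1), Niko Leclerc is treated as also owning Luis Leclerc's interest in Redpoint Capital LLC, giving 49% + 51% = 100%.
By sibling attribution (R1), Niko Leclerc is treated as owning Luis Leclerc's 10% interest in Copperline Logistics SA.
Chain via Oakhollow Pharma AG → Bluewater Trust (R3): 94% × 14% × 39% = 5.1324% of Highfield Media Ltd.
Chain via Redpoint Capital LLC → Ashford Services GmbH (R3): 100% × 82% × 36% = 29.52% of Highfield Media Ltd.
Chain via Copperline Logistics SA → Pinebrook Partners LP (R3): 10% × 26% × 11% = 0.286% of Highfield Media Ltd.
Aggregating (R2): 5.1324% + 29.52% + 0.286% = 34.9384%.

34.9384%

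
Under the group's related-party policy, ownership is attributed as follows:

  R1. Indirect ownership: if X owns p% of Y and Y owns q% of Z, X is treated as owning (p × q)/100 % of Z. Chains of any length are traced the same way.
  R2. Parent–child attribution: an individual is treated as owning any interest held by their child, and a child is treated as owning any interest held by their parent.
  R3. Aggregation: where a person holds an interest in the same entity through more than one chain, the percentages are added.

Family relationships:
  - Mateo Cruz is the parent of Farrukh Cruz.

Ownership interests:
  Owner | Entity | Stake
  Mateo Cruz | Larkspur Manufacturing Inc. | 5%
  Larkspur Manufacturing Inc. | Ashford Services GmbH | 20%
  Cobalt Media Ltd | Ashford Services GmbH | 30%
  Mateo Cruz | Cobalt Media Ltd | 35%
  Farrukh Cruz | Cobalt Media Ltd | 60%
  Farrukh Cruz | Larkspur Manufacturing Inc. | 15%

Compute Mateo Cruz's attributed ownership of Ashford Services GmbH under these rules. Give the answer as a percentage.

32.5%

By parent–child attribution (R2), Mateo Cruz is treated as also owning Farrukh Cruz's interest in Larkspur Manufacturing Inc, giving 5% + 15% = 20%.
By parent–child attribution (R2), Mateo Cruz is treated as also owning Farrukh Cruz's interest in Cobalt Media Ltd, giving 35% + 60% = 95%.
Chain via Larkspur Manufacturing Inc. (R1): 20% × 20% = 4% of Ashford Services GmbH.
Chain via Cobalt Media Ltd (R1): 95% × 30% = 28.5% of Ashford Services GmbH.
Aggregating (R3): 4% + 28.5% = 32.5%.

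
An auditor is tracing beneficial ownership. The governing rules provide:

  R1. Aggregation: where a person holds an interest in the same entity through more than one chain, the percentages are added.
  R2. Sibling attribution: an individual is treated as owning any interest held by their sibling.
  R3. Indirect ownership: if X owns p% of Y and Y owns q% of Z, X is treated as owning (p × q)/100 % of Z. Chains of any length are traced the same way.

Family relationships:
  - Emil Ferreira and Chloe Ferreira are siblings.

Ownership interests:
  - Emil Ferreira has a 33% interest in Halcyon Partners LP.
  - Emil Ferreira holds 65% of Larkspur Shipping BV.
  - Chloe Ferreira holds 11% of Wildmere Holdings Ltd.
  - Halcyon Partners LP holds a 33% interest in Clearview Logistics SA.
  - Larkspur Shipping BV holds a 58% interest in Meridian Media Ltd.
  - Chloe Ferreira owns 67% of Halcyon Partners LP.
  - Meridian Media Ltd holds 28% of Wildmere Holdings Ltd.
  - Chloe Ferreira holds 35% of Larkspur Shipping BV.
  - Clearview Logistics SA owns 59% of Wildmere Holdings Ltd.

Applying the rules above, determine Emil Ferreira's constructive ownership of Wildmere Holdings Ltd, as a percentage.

46.71%

By sibling attribution (R2), Emil Ferreira is treated as also owning Chloe Ferreira's interest in Halcyon Partners LP, giving 33% + 67% = 100%.
By sibling attribution (R2), Emil Ferreira is treated as also owning Chloe Ferreira's interest in Larkspur Shipping BV, giving 65% + 35% = 100%.
By sibling attribution (R2), Emil Ferreira is treated as owning Chloe Ferreira's 11% interest in Wildmere Holdings Ltd.
Chain via Halcyon Partners LP → Clearview Logistics SA (R3): 100% × 33% × 59% = 19.47% of Wildmere Holdings Ltd.
Chain via Larkspur Shipping BV → Meridian Media Ltd (R3): 100% × 58% × 28% = 16.24% of Wildmere Holdings Ltd.
Direct interest in Wildmere Holdings Ltd: 11%.
Aggregating (R1): 19.47% + 16.24% + 11% = 46.71%.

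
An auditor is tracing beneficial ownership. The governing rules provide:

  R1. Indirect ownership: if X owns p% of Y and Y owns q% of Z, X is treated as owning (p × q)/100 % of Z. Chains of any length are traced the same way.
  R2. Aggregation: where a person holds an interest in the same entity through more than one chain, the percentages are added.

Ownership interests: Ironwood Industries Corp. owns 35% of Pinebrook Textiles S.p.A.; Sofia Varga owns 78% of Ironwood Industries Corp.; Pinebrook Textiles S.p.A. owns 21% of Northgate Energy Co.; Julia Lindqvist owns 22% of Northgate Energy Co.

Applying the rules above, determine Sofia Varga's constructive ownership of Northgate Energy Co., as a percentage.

Chain via Ironwood Industries Corp. → Pinebrook Textiles S.p.A. (R1): 78% × 35% × 21% = 5.733% of Northgate Energy Co.

5.733%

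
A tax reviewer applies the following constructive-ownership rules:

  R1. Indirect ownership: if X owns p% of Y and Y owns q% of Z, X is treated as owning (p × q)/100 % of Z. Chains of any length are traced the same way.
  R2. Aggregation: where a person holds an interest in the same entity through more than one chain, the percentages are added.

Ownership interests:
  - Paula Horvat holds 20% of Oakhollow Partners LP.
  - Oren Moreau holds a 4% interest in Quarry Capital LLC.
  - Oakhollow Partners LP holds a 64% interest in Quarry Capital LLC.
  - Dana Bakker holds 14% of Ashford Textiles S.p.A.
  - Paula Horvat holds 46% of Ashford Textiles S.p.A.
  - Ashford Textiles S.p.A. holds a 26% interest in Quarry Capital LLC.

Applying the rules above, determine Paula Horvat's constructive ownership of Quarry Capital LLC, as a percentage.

24.76%

Chain via Oakhollow Partners LP (R1): 20% × 64% = 12.8% of Quarry Capital LLC.
Chain via Ashford Textiles S.p.A. (R1): 46% × 26% = 11.96% of Quarry Capital LLC.
Aggregating (R2): 12.8% + 11.96% = 24.76%.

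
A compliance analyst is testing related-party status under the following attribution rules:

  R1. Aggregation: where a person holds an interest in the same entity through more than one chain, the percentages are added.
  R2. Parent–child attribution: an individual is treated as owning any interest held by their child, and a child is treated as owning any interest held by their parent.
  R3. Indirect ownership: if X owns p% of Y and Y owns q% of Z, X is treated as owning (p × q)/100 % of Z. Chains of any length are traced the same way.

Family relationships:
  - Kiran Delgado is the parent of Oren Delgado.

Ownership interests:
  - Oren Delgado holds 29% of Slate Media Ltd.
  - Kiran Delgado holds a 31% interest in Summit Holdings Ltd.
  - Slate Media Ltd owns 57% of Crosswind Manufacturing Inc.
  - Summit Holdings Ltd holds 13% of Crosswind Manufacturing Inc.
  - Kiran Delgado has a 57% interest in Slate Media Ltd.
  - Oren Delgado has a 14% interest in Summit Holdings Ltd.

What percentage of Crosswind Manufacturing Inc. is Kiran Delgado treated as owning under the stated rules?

By parent–child attribution (R2), Kiran Delgado is treated as also owning Oren Delgado's interest in Slate Media Ltd, giving 57% + 29% = 86%.
By parent–child attribution (R2), Kiran Delgado is treated as also owning Oren Delgado's interest in Summit Holdings Ltd, giving 31% + 14% = 45%.
Chain via Slate Media Ltd (R3): 86% × 57% = 49.02% of Crosswind Manufacturing Inc.
Chain via Summit Holdings Ltd (R3): 45% × 13% = 5.85% of Crosswind Manufacturing Inc.
Aggregating (R1): 49.02% + 5.85% = 54.87%.

54.87%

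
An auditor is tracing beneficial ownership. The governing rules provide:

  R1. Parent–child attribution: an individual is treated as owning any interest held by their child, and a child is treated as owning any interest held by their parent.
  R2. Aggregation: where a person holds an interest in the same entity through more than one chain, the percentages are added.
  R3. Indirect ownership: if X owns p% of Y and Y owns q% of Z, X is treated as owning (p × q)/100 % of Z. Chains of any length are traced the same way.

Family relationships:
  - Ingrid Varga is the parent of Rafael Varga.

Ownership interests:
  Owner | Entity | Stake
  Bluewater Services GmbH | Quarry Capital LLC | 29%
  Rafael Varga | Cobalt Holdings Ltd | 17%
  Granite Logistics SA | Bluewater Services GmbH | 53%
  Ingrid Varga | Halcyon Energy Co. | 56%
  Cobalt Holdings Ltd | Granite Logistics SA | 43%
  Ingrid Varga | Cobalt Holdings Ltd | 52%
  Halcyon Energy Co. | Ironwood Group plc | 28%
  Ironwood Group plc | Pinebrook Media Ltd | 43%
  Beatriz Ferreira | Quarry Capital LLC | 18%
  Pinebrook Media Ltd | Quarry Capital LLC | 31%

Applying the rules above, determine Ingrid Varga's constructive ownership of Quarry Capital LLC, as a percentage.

By parent–child attribution (R1), Ingrid Varga is treated as also owning Rafael Varga's interest in Cobalt Holdings Ltd, giving 52% + 17% = 69%.
Chain via Halcyon Energy Co. → Ironwood Group plc → Pinebrook Media Ltd (R3): 56% × 28% × 43% × 31% = 2.090144% of Quarry Capital LLC.
Chain via Cobalt Holdings Ltd → Granite Logistics SA → Bluewater Services GmbH (R3): 69% × 43% × 53% × 29% = 4.560279% of Quarry Capital LLC.
Aggregating (R2): 2.090144% + 4.560279% = 6.650423%.

6.650423%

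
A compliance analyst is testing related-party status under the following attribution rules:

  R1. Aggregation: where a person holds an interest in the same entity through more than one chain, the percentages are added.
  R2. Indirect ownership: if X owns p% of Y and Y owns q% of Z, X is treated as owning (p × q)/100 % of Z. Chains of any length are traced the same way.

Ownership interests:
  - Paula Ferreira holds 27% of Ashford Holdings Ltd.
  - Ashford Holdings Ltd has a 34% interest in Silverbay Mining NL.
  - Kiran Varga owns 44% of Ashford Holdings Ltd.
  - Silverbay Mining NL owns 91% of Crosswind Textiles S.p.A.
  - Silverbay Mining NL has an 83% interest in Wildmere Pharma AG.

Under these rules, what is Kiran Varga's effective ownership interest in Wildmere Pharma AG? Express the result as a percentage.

Chain via Ashford Holdings Ltd → Silverbay Mining NL (R2): 44% × 34% × 83% = 12.4168% of Wildmere Pharma AG.

12.4168%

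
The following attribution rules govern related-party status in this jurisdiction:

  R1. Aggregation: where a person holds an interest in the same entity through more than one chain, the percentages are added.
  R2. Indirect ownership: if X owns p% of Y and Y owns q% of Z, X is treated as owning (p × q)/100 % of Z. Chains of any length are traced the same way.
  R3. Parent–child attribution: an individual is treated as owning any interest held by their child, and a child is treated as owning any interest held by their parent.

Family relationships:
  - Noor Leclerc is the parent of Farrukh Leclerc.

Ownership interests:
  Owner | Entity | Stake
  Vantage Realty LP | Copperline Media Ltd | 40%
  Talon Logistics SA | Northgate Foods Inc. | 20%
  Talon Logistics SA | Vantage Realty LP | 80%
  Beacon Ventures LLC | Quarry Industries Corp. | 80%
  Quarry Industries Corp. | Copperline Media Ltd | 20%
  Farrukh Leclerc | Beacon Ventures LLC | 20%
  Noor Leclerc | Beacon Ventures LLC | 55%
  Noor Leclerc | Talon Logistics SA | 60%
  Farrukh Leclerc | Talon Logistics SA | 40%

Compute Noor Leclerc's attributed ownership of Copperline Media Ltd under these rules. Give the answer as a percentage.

44%

By parent–child attribution (R3), Noor Leclerc is treated as also owning Farrukh Leclerc's interest in Beacon Ventures LLC, giving 55% + 20% = 75%.
By parent–child attribution (R3), Noor Leclerc is treated as also owning Farrukh Leclerc's interest in Talon Logistics SA, giving 60% + 40% = 100%.
Chain via Beacon Ventures LLC → Quarry Industries Corp. (R2): 75% × 80% × 20% = 12% of Copperline Media Ltd.
Chain via Talon Logistics SA → Vantage Realty LP (R2): 100% × 80% × 40% = 32% of Copperline Media Ltd.
Aggregating (R1): 12% + 32% = 44%.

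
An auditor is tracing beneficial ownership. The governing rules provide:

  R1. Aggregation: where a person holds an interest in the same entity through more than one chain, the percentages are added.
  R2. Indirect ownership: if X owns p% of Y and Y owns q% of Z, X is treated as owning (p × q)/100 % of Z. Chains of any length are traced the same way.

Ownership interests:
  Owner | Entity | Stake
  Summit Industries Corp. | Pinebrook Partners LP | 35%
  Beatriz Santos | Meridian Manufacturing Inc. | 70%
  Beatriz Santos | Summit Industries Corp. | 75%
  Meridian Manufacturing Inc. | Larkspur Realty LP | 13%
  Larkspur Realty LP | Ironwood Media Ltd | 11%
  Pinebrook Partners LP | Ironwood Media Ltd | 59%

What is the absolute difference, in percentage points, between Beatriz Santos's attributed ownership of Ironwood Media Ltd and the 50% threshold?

33.5115

Chain via Summit Industries Corp. → Pinebrook Partners LP (R2): 75% × 35% × 59% = 15.4875% of Ironwood Media Ltd.
Chain via Meridian Manufacturing Inc. → Larkspur Realty LP (R2): 70% × 13% × 11% = 1.001% of Ironwood Media Ltd.
Aggregating (R1): 15.4875% + 1.001% = 16.4885%.
16.4885% falls short of the 50% threshold by 33.5115 percentage points.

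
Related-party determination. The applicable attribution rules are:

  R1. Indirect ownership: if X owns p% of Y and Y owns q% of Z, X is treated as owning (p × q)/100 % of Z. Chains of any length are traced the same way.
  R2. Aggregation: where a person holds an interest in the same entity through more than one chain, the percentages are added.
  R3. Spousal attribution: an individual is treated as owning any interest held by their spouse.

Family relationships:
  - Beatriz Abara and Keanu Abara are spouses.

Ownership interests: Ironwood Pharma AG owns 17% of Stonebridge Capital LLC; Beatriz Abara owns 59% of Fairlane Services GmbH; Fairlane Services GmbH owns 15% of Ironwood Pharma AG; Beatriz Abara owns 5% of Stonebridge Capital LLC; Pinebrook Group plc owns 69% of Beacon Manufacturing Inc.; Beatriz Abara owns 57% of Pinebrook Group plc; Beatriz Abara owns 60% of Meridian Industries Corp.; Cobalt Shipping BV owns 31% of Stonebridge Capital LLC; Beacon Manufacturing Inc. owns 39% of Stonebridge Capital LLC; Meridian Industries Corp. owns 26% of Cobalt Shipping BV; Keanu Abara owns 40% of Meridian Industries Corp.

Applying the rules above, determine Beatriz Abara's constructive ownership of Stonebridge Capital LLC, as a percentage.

29.9032%

By spousal attribution (R3), Beatriz Abara is treated as also owning Keanu Abara's interest in Meridian Industries Corp, giving 60% + 40% = 100%.
Chain via Fairlane Services GmbH → Ironwood Pharma AG (R1): 59% × 15% × 17% = 1.5045% of Stonebridge Capital LLC.
Chain via Pinebrook Group plc → Beacon Manufacturing Inc. (R1): 57% × 69% × 39% = 15.3387% of Stonebridge Capital LLC.
Chain via Meridian Industries Corp. → Cobalt Shipping BV (R1): 100% × 26% × 31% = 8.06% of Stonebridge Capital LLC.
Direct interest in Stonebridge Capital LLC: 5%.
Aggregating (R2): 1.5045% + 15.3387% + 8.06% + 5% = 29.9032%.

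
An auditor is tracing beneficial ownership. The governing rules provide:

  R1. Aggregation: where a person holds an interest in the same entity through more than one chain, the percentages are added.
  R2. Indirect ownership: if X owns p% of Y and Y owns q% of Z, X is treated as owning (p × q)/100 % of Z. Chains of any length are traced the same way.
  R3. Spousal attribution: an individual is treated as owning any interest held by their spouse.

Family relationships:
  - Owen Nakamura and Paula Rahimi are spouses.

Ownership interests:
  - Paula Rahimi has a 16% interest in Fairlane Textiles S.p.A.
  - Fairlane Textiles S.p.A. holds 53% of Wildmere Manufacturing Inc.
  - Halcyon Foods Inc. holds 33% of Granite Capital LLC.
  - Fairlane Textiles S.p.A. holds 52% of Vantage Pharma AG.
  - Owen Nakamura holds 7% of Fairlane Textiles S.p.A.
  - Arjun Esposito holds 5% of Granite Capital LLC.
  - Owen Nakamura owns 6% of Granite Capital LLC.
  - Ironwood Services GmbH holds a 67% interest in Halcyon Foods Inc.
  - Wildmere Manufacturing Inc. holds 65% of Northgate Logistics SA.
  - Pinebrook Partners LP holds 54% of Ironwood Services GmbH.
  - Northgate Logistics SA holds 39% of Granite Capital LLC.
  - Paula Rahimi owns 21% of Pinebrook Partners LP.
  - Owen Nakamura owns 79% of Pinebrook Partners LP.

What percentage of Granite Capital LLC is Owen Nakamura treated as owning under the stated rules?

21.029565%

By spousal attribution (R3), Owen Nakamura is treated as also owning Paula Rahimi's interest in Fairlane Textiles S.p.A, giving 7% + 16% = 23%.
By spousal attribution (R3), Owen Nakamura is treated as also owning Paula Rahimi's interest in Pinebrook Partners LP, giving 79% + 21% = 100%.
Chain via Fairlane Textiles S.p.A. → Wildmere Manufacturing Inc. → Northgate Logistics SA (R2): 23% × 53% × 65% × 39% = 3.090165% of Granite Capital LLC.
Chain via Pinebrook Partners LP → Ironwood Services GmbH → Halcyon Foods Inc. (R2): 100% × 54% × 67% × 33% = 11.9394% of Granite Capital LLC.
Direct interest in Granite Capital LLC: 6%.
Aggregating (R1): 3.090165% + 11.9394% + 6% = 21.029565%.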